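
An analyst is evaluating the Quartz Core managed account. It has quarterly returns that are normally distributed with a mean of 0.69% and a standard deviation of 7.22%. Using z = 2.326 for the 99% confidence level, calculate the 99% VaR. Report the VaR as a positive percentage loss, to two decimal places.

VaR (as % loss) = −(μ − z·σ) = −(0.69% − 2.326 × 7.22%) = −(-16.10372%) = 16.10372%

16.10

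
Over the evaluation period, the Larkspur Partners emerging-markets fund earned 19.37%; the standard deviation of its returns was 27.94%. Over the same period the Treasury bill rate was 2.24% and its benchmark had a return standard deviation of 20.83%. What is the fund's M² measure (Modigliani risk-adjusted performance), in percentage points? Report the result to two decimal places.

15.01

Sharpe = (Rp − Rf) / σp = (19.37% − 2.24%) / 27.94% = 0.6131
M² = Rf + Sharpe × σm = 2.24% + 0.6131 × 20.83% = 15.0109%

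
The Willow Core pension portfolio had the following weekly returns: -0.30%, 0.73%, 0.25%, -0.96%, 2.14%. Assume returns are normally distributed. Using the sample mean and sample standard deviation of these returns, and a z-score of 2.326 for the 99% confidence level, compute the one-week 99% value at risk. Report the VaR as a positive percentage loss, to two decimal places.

2.35

μ = (-0.3 + 0.73 + 0.25 − 0.96 + 2.14) / 5 = 0.3720%
Σ(r − μ)² = 5.4947; sample σ = √(5.4947/4) = 1.1720%
VaR = −(μ − z·σ) = −(0.3720 − 2.326 × 1.1720) = −(-2.3541) = 2.3541%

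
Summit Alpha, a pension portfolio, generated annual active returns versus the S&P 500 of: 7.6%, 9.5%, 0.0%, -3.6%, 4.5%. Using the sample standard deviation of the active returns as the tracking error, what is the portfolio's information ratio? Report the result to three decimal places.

0.667

r̄ = (7.6 + 9.5 + 0 − 3.6 + 4.5) / 5 = 18.00 / 5 = 3.6000%
Sample std dev = √[116.4200 / 4] = 5.3949%
IR = r̄ / tracking error = 3.6000 / 5.3949 = 0.6673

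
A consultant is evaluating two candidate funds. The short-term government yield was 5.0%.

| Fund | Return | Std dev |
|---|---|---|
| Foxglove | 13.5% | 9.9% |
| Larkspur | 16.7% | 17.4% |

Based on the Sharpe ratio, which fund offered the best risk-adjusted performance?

Foxglove

Foxglove: Sharpe ratio = (13.5% − 5.0%) / 9.9% = 0.859
Larkspur: Sharpe ratio = (16.7% − 5.0%) / 17.4% = 0.672
Highest: Foxglove (0.859).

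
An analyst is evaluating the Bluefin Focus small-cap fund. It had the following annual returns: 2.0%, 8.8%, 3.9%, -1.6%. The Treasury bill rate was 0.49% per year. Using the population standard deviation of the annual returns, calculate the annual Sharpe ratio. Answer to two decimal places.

0.74

Mean return r̄ = 13.10 / 4 = 3.2750%
Population σ = √[Σ(r − r̄)² / 4] = √[56.3075 / 4] = √14.0769 = 3.7519%
Sharpe = (r̄ − rf) / σ = (3.2750 − 0.49) / 3.7519 = 2.7850 / 3.7519 = 0.7423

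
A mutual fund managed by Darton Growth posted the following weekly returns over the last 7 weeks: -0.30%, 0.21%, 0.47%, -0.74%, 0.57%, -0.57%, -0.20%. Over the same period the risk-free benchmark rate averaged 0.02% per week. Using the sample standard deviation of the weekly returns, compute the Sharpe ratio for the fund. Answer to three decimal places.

-0.197

μ = (-0.3 + 0.21 + 0.47 − 0.74 + 0.57 − 0.57 − 0.2) / 7 = -0.560 / 7 = -0.0800%
Sample σ = √[Σ(r − μ)² / 6] = √[1.5476 / 6] = √0.2579 = 0.5078%
Sharpe = (μ − rf) / σ = (-0.0800 − 0.02) / 0.5078 = -0.1000 / 0.5078 = -0.1969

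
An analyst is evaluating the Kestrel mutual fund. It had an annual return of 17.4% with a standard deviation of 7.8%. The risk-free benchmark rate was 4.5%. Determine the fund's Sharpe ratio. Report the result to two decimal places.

1.65

Sharpe = (Rp − Rf) / σp = (17.4% − 4.5%) / 7.8% = 12.90% / 7.8% = 1.6538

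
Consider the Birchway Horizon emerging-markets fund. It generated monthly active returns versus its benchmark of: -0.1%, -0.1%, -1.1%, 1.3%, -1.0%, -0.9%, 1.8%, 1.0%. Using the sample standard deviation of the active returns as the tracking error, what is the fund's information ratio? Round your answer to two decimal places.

0.10

μ = (-0.1 − 0.1 − 1.1 + 1.3 − 1 − 0.9 + 1.8 + 1) / 8 = 0.90 / 8 = 0.1125%
Sample std dev = √[8.8688 / 7] = 1.1256%
IR = μ / tracking error = 0.1125 / 1.1256 = 0.0999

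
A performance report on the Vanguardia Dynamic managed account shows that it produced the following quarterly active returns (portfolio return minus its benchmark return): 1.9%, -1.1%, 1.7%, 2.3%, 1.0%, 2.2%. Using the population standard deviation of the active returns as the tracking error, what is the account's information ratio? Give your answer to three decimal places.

Mean return r̄ = 8.00 / 6 = 1.3333%
Σ(r − r̄)² = 8.1733; population σ = √(8.1733/6) = 1.1671%
IR = r̄ / tracking error = 1.3333 / 1.1671 = 1.1424

1.142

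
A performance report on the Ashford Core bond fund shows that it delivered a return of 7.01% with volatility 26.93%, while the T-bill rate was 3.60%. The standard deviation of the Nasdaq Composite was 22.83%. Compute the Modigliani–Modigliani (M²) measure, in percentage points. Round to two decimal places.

Sharpe = (Rp − Rf) / σp = (7.01% − 3.60%) / 26.93% = 0.1266
M² = Rf + Sharpe × σm = 3.60% + 0.1266 × 22.83% = 6.4903%

6.49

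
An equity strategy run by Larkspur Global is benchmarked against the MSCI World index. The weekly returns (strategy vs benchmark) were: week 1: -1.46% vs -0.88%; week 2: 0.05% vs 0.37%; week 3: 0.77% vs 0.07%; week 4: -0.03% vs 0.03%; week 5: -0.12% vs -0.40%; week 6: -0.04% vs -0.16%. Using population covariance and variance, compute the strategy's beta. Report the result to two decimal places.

1.35

r̄p = -0.1383%,  r̄m = -0.1617%
Cov = Σ(rp − r̄p)(rm − r̄m) / 6 = 0.2128
Var(rm) = Σ(rm − r̄m)² / 6 = 0.1576
β = Cov / Var = 0.2128 / 0.1576 = 1.3503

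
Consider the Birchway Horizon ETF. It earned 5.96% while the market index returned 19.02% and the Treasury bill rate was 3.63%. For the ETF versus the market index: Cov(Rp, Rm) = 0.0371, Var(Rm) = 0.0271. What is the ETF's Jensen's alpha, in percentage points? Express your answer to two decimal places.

β = Cov / Var = 0.0371 / 0.0271 = 1.3690
E[R] = Rf + β(Rm − Rf) = 3.63% + 1.3690 × (19.02% − 3.63%) = 24.6989%
α = Rp − E[R] = 5.96% − 24.6989% = -18.7389

-18.74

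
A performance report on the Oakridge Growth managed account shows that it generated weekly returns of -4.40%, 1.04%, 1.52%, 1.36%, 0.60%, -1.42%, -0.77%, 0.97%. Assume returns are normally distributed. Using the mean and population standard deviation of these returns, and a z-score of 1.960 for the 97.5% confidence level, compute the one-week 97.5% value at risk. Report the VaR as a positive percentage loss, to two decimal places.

r̄ = (-4.4 + 1.04 + 1.52 + 1.36 + 0.6 − 1.42 − 0.77 + 0.97) / 8 = -0.1375%
Population σ = √[Σ(r − r̄)² / 8] = √[28.3606 / 8] = √3.5451 = 1.8828%
VaR = −(r̄ − z·σ) = −(-0.1375 − 1.960 × 1.8828) = −(-3.8278) = 3.8278%

3.83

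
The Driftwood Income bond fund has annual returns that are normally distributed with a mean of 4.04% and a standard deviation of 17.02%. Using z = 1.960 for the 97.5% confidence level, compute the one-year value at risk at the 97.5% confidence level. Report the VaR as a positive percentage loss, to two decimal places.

VaR (as % loss) = −(μ − z·σ) = −(4.04% − 1.960 × 17.02%) = −(-29.3192%) = 29.3192%

29.32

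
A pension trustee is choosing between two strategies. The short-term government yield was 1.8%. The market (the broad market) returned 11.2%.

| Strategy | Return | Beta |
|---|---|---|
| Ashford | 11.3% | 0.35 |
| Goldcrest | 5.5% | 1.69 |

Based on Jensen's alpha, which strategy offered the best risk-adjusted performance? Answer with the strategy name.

Ashford: α = 11.3% − [1.8% + 0.35 × (11.2% − 1.8%)] = 6.210
Goldcrest: α = 5.5% − [1.8% + 1.69 × (11.2% − 1.8%)] = -12.186
Highest: Ashford (6.210).

Ashford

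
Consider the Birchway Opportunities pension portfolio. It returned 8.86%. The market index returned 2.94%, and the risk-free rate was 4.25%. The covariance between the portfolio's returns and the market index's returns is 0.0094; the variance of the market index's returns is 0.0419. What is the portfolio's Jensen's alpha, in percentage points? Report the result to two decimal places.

β = Cov / Var = 0.0094 / 0.0419 = 0.2243
E[R] = Rf + β(Rm − Rf) = 4.25% + 0.2243 × (2.94% − 4.25%) = 3.9562%
α = Rp − E[R] = 8.86% − 3.9562% = 4.9038

4.90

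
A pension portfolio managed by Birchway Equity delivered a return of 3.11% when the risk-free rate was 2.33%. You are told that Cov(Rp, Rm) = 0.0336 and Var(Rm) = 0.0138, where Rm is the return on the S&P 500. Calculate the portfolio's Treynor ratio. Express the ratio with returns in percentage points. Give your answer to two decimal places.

β = Cov / Var = 0.0336 / 0.0138 = 2.4348
Treynor = (Rp − Rf) / β = (3.11% − 2.33%) / 2.4348 = 0.78 / 2.4348 = 0.3204

0.32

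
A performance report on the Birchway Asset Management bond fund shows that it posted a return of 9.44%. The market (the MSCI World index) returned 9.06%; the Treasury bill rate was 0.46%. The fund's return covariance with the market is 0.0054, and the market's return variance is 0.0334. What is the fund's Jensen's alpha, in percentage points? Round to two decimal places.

β = Cov / Var = 0.0054 / 0.0334 = 0.1617
E[R] = Rf + β(Rm − Rf) = 0.46% + 0.1617 × (9.06% − 0.46%) = 1.8506%
α = Rp − E[R] = 9.44% − 1.8506% = 7.5894

7.59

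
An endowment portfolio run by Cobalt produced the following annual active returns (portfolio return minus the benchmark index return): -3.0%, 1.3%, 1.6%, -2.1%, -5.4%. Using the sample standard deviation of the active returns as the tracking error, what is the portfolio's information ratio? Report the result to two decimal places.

Mean return r̄ = -7.60 / 5 = -1.5200%
Σ(r − r̄)² = 35.2680; sample σ = √(35.2680/4) = 2.9693%
IR = r̄ / tracking error = -1.5200 / 2.9693 = -0.5119

-0.51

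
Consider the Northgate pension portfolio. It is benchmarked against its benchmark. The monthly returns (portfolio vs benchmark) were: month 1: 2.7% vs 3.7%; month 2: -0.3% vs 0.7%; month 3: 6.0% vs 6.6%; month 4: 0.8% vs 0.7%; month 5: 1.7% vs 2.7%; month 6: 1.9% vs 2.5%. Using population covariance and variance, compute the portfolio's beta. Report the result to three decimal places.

r̄p = 2.1333%,  r̄m = 2.8167%
Cov = Σ(rp − r̄p)(rm − r̄m) / 6 = 3.8711
Var(rm) = Σ(rm − r̄m)² / 6 = 4.0281
β = Cov / Var = 3.8711 / 4.0281 = 0.9610

0.961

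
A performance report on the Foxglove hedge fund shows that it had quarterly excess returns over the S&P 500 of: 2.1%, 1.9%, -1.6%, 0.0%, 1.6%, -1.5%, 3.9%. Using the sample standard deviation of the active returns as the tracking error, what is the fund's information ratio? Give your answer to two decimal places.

0.45

μ = (2.1 + 1.9 − 1.6 + 0 + 1.6 − 1.5 + 3.9) / 7 = 6.40 / 7 = 0.9143%
Sample std dev = √[24.7486 / 6] = 2.0310%
IR = μ / tracking error = 0.9143 / 2.0310 = 0.4502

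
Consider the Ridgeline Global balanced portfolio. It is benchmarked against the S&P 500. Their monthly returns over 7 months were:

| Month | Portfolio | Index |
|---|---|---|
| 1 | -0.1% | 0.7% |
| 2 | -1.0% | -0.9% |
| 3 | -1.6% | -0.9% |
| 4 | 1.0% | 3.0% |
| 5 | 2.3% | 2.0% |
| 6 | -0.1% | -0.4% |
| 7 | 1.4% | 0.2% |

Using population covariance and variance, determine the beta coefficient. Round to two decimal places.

r̄p = 0.2714%,  r̄m = 0.5286%
Cov = Σ(rp − r̄p)(rm − r̄m) / 7 = 1.3122
Var(rm) = Σ(rm − r̄m)² / 7 = 1.9078
β = Cov / Var = 1.3122 / 1.9078 = 0.6878

0.69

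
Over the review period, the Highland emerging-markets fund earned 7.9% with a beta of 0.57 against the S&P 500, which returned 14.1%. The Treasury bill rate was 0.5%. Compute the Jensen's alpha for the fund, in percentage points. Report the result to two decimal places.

-0.35

CAPM expected return = Rf + β(Rm − Rf) = 0.5% + 0.57 × (14.1% − 0.5%) = 0.5 + 0.57 × 13.60 = 8.2520%
Jensen's α = Rp − E[R] = 7.9% − 8.2520% = -0.3520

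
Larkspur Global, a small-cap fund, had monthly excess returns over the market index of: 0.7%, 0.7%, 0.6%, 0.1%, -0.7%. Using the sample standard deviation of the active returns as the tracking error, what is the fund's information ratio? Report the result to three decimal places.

Mean return r̄ = 1.40 / 5 = 0.2800%
Sample σ = √[Σ(r − r̄)² / 4] = √[1.4480 / 4] = √0.3620 = 0.6017%
IR = r̄ / tracking error = 0.2800 / 0.6017 = 0.4653

0.465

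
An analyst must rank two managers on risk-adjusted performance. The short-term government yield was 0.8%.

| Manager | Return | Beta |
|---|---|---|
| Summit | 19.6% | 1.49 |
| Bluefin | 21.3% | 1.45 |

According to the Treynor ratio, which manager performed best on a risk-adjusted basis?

Summit: Treynor = (19.6% − 0.8%) / 1.49 = 12.617
Bluefin: Treynor = (21.3% − 0.8%) / 1.45 = 14.138
Highest: Bluefin (14.138).

Bluefin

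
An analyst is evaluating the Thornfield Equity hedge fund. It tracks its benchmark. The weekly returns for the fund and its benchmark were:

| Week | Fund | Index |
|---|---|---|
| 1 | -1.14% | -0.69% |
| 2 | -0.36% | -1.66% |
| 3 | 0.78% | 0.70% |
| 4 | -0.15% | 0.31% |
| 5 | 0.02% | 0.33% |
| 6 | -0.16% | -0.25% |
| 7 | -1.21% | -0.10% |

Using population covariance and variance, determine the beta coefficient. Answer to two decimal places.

0.43

r̄p = -0.3171%,  r̄m = -0.1943%
Cov = Σ(rp − r̄p)(rm − r̄m) / 7 = 0.2314
Var(rm) = Σ(rm − r̄m)² / 7 = 0.5336
β = Cov / Var = 0.2314 / 0.5336 = 0.4337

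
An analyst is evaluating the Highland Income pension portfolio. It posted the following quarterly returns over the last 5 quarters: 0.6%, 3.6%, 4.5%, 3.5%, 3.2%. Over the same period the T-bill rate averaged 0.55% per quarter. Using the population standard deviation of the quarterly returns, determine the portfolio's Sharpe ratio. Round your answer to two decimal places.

1.93

Mean return r̄ = 15.40 / 5 = 3.0800%
Population std dev = √[8.6280 / 5] = 1.3136%
Sharpe = (r̄ − rf) / σ = (3.0800 − 0.55) / 1.3136 = 2.5300 / 1.3136 = 1.9260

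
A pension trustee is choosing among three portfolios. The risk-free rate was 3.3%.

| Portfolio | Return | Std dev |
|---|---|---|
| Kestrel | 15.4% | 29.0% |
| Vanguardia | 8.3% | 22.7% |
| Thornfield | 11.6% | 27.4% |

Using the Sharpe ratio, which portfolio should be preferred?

Kestrel: Sharpe ratio = (15.4% − 3.3%) / 29.0% = 0.417
Vanguardia: Sharpe ratio = (8.3% − 3.3%) / 22.7% = 0.220
Thornfield: Sharpe ratio = (11.6% − 3.3%) / 27.4% = 0.303
Highest: Kestrel (0.417).

Kestrel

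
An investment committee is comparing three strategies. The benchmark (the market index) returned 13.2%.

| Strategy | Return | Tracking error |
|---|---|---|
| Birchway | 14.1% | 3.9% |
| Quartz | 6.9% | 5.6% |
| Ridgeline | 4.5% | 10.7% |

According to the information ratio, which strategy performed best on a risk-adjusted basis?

Birchway

Birchway: IR = (14.1% − 13.2%) / 3.9% = 0.231
Quartz: IR = (6.9% − 13.2%) / 5.6% = -1.125
Ridgeline: IR = (4.5% − 13.2%) / 10.7% = -0.813
Highest: Birchway (0.231).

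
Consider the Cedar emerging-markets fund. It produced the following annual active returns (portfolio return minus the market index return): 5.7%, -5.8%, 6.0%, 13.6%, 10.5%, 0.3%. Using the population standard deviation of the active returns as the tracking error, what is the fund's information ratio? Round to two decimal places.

0.79

μ = (5.7 − 5.8 + 6 + 13.6 + 10.5 + 0.3) / 6 = 5.0500%
Σ(r − μ)² = 244.4150; population σ = √(244.4150/6) = 6.3825%
IR = μ / tracking error = 5.0500 / 6.3825 = 0.7912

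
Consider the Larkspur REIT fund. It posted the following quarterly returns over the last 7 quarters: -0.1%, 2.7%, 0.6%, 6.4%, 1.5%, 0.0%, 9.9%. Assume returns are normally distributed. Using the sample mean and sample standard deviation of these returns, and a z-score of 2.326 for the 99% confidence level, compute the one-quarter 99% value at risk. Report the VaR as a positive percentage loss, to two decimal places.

5.80

μ = (-0.1 + 2.7 + 0.6 + 6.4 + 1.5 + 0 + 9.9) / 7 = 3.0000%
Sample σ = √[Σ(r − μ)² / 6] = √[85.8800 / 6] = √14.3133 = 3.7833%
VaR = −(μ − z·σ) = −(3.0000 − 2.326 × 3.7833) = −(-5.8000) = 5.8000%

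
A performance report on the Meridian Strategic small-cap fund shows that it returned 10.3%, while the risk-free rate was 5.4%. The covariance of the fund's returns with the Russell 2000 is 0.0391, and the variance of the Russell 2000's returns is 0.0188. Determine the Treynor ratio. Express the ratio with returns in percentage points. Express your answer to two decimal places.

β = Cov / Var = 0.0391 / 0.0188 = 2.0798
Treynor = (Rp − Rf) / β = (10.3% − 5.4%) / 2.0798 = 4.90 / 2.0798 = 2.3560

2.36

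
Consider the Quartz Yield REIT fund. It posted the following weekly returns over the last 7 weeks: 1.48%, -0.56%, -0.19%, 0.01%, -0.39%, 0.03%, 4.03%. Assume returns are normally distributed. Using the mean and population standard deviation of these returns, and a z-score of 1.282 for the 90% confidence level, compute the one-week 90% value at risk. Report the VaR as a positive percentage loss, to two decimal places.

μ = (1.48 − 0.56 − 0.19 + 0.01 − 0.39 + 0.03 + 4.03) / 7 = 4.410 / 7 = 0.6300%
Σ(r − μ)² = 16.1558; population σ = √(16.1558/7) = 1.5192%
VaR = −(μ − z·σ) = −(0.6300 − 1.282 × 1.5192) = −(-1.3176) = 1.3176%

1.32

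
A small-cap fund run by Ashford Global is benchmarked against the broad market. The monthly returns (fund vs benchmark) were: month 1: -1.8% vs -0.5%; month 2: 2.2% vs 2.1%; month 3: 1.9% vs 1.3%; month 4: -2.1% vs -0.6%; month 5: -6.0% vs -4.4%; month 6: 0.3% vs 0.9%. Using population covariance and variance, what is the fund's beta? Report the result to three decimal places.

1.307

r̄p = -0.9167%,  r̄m = -0.2000%
Cov = Σ(rp − r̄p)(rm − r̄m) / 6 = 5.8033
Var(rm) = Σ(rm − r̄m)² / 6 = 4.4400
β = Cov / Var = 5.8033 / 4.4400 = 1.3070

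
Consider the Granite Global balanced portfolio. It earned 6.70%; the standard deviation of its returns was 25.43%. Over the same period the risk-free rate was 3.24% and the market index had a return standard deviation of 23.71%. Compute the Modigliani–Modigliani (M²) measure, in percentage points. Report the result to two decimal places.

6.47

Sharpe = (Rp − Rf) / σp = (6.70% − 3.24%) / 25.43% = 0.1361
M² = Rf + Sharpe × σm = 3.24% + 0.1361 × 23.71% = 6.4669%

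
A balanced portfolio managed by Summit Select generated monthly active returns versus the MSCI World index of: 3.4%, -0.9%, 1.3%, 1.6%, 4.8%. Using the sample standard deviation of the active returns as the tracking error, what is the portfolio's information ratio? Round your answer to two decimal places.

0.94

Mean return r̄ = 10.20 / 5 = 2.0400%
Sample σ = √[Σ(r − r̄)² / 4] = √[18.8520 / 4] = √4.7130 = 2.1709%
IR = r̄ / tracking error = 2.0400 / 2.1709 = 0.9397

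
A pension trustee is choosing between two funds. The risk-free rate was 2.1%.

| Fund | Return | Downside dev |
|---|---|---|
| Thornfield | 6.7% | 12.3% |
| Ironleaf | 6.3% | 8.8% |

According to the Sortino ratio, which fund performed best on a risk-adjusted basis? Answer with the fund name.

Thornfield: Sortino ratio = (6.7% − 2.1%) / 12.3% = 0.374
Ironleaf: Sortino ratio = (6.3% − 2.1%) / 8.8% = 0.477
Highest: Ironleaf (0.477).

Ironleaf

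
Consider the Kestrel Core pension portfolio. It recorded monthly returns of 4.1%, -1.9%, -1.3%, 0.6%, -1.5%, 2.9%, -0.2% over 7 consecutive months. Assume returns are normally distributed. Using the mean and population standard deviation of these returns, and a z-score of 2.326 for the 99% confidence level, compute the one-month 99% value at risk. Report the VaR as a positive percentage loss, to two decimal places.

Mean return r̄ = 2.70 / 7 = 0.3857%
Population std dev = √[32.1286 / 7] = 2.1424%
VaR = −(r̄ − z·σ) = −(0.3857 − 2.326 × 2.1424) = −(-4.5975) = 4.5975%

4.60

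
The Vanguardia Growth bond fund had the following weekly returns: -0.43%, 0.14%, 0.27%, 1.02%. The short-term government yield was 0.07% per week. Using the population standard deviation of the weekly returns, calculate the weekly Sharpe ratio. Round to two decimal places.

0.35

r̄ = (-0.43 + 0.14 + 0.27 + 1.02) / 4 = 0.2500%
Σ(r − r̄)² = 1.0678; population σ = √(1.0678/4) = 0.5167%
Sharpe = (r̄ − rf) / σ = (0.2500 − 0.07) / 0.5167 = 0.1800 / 0.5167 = 0.3484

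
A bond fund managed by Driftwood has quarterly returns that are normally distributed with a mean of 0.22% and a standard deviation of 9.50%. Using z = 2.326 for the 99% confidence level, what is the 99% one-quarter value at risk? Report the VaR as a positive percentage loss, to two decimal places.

VaR (as % loss) = −(μ − z·σ) = −(0.22% − 2.326 × 9.50%) = −(-21.8770%) = 21.8770%

21.88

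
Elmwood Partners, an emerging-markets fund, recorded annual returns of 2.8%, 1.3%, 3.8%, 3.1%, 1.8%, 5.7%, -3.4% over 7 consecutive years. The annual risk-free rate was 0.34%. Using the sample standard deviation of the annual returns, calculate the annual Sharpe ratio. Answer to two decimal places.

0.64

μ = (2.8 + 1.3 + 3.8 + 3.1 + 1.8 + 5.7 − 3.4) / 7 = 2.1571%
Sample σ = √[Σ(r − μ)² / 6] = √[48.2971 / 6] = √8.0495 = 2.8372%
Sharpe = (μ − rf) / σ = (2.1571 − 0.34) / 2.8372 = 1.8171 / 2.8372 = 0.6405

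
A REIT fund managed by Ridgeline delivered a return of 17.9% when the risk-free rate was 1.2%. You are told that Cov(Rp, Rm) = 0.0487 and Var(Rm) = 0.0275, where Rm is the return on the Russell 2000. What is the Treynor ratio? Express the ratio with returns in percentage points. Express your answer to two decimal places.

β = Cov / Var = 0.0487 / 0.0275 = 1.7709
Treynor = (Rp − Rf) / β = (17.9% − 1.2%) / 1.7709 = 16.70 / 1.7709 = 9.4302

9.43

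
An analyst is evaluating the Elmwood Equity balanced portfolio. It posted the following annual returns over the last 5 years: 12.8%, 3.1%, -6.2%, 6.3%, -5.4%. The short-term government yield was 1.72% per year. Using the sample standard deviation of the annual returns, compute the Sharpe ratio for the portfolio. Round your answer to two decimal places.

0.05

μ = (12.8 + 3.1 − 6.2 + 6.3 − 5.4) / 5 = 10.60 / 5 = 2.1200%
Σ(r − μ)² = (12.8 − 2.1200)² + (3.1 − 2.1200)² + … = 258.2680
σ = √[258.2680 / 4] = 8.0354%
Sharpe = (μ − rf) / σ = (2.1200 − 1.72) / 8.0354 = 0.4000 / 8.0354 = 0.0498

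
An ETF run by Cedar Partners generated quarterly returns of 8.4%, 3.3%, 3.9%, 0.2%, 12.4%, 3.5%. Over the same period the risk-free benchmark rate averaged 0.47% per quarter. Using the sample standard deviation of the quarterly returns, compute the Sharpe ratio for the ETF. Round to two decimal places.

1.10

r̄ = (8.4 + 3.3 + 3.9 + 0.2 + 12.4 + 3.5) / 6 = 31.70 / 6 = 5.2833%
Sample std dev = √[95.2283 / 5] = 4.3641%
Sharpe = (r̄ − rf) / σ = (5.2833 − 0.47) / 4.3641 = 4.8133 / 4.3641 = 1.1029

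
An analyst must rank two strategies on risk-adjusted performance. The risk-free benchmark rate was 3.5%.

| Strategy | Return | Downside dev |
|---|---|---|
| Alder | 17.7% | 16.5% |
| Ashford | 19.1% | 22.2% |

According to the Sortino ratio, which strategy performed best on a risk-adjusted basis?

Alder

Alder: Sortino ratio = (17.7% − 3.5%) / 16.5% = 0.861
Ashford: Sortino ratio = (19.1% − 3.5%) / 22.2% = 0.703
Highest: Alder (0.861).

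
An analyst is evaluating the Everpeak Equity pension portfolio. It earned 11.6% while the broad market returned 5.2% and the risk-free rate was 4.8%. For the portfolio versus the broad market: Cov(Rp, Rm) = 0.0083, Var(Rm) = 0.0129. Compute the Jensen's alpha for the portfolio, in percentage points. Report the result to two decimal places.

6.54

β = Cov / Var = 0.0083 / 0.0129 = 0.6434
E[R] = Rf + β(Rm − Rf) = 4.8% + 0.6434 × (5.2% − 4.8%) = 5.0574%
α = Rp − E[R] = 11.6% − 5.0574% = 6.5426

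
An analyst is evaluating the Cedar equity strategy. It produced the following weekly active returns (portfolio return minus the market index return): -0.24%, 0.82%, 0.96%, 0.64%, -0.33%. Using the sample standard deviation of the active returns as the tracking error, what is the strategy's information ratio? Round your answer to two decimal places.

0.61

Mean return r̄ = 1.850 / 5 = 0.3700%
Sample std dev = √[1.4856 / 4] = 0.6094%
IR = r̄ / tracking error = 0.3700 / 0.6094 = 0.6072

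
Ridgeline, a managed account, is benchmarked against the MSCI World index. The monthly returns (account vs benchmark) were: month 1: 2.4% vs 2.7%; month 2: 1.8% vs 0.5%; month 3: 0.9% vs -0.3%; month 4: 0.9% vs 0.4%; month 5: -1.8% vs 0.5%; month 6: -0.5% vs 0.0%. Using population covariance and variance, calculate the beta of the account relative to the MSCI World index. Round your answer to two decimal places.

0.75

r̄p = 0.6167%,  r̄m = 0.6333%
Cov = Σ(rp − r̄p)(rm − r̄m) / 6 = 0.7044
Var(rm) = Σ(rm − r̄m)² / 6 = 0.9389
β = Cov / Var = 0.7044 / 0.9389 = 0.7502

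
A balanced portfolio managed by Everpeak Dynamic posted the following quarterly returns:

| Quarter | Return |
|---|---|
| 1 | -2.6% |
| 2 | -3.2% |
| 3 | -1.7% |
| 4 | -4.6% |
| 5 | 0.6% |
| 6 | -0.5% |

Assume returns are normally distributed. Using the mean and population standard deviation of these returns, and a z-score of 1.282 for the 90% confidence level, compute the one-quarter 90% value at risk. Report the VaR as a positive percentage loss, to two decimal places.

r̄ = (-2.6 − 3.2 − 1.7 − 4.6 + 0.6 − 0.5) / 6 = -12.00 / 6 = -2.0000%
Population std dev = √[17.6600 / 6] = 1.7156%
VaR = −(r̄ − z·σ) = −(-2.0000 − 1.282 × 1.7156) = −(-4.1994) = 4.1994%

4.20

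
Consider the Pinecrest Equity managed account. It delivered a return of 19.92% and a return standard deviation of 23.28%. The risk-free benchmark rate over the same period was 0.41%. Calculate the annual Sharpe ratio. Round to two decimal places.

0.84

Sharpe = (Rp − Rf) / σp = (19.92% − 0.41%) / 23.28% = 19.51% / 23.28% = 0.8381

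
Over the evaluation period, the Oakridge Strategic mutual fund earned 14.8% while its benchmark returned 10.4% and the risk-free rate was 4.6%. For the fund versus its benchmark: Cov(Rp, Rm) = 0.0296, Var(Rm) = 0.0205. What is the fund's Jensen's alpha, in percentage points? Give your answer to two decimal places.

1.83

β = Cov / Var = 0.0296 / 0.0205 = 1.4439
E[R] = Rf + β(Rm − Rf) = 4.6% + 1.4439 × (10.4% − 4.6%) = 12.9746%
α = Rp − E[R] = 14.8% − 12.9746% = 1.8254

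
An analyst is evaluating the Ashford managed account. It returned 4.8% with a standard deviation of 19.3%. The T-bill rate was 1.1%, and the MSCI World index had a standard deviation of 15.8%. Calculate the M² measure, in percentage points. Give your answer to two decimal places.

Sharpe = (Rp − Rf) / σp = (4.8% − 1.1%) / 19.3% = 0.1917
M² = Rf + Sharpe × σm = 1.1% + 0.1917 × 15.8% = 4.1289%

4.13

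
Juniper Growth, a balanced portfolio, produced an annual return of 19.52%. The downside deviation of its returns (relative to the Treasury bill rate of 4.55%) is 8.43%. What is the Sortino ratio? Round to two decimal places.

Sortino = (Rp − Rf) / σd = (19.52% − 4.55%) / 8.43% = 14.97% / 8.43% = 1.7758

1.78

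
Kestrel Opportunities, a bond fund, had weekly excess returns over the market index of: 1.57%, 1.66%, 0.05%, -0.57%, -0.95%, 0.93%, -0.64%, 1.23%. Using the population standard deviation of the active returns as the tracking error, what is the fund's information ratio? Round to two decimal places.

0.41

Mean return r̄ = 3.280 / 8 = 0.4100%
Population σ = √[Σ(r − r̄)² / 8] = √[7.8930 / 8] = √0.9866 = 0.9933%
IR = r̄ / tracking error = 0.4100 / 0.9933 = 0.4128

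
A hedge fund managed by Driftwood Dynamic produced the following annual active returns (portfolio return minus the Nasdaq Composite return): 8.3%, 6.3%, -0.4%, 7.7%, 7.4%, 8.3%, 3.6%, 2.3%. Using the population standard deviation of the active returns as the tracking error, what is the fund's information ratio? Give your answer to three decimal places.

μ = (8.3 + 6.3 − 0.4 + 7.7 + 7.4 + 8.3 + 3.6 + 2.3) / 8 = 5.4375%
Population std dev = √[73.3988 / 8] = 3.0290%
IR = μ / tracking error = 5.4375 / 3.0290 = 1.7951

1.795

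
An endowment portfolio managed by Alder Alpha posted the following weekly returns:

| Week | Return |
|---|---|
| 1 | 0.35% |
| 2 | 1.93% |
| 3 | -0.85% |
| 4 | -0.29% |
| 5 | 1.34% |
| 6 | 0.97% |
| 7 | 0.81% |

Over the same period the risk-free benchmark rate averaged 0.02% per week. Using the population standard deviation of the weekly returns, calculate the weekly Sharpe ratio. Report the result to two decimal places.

μ = (0.35 + 1.93 − 0.85 − 0.29 + 1.34 + 0.97 + 0.81) / 7 = 0.6086%
Σ(r − μ)² = 5.4541; population σ = √(5.4541/7) = 0.8827%
Sharpe = (μ − rf) / σ = (0.6086 − 0.02) / 0.8827 = 0.5886 / 0.8827 = 0.6668

0.67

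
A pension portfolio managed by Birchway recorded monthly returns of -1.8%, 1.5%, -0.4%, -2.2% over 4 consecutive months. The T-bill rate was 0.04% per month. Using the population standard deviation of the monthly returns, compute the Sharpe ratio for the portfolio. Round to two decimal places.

Mean return r̄ = -2.90 / 4 = -0.7250%
Σ(r − r̄)² = (-1.8 − (-0.7250))² + (1.5 − (-0.7250))² + (-0.4 − (-0.7250))² + … = 8.3875
population σ = √(8.3875 / 4) = √2.0969 = 1.4481%
Sharpe = (r̄ − rf) / σ = (-0.7250 − 0.04) / 1.4481 = -0.7650 / 1.4481 = -0.5283

-0.53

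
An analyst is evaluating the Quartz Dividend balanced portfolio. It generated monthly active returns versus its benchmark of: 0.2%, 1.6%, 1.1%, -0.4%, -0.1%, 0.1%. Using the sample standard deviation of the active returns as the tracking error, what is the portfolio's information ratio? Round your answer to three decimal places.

0.543

r̄ = (0.2 + 1.6 + 1.1 − 0.4 − 0.1 + 0.1) / 6 = 0.4167%
Σ(r − r̄)² = 2.9483; sample σ = √(2.9483/5) = 0.7679%
IR = r̄ / tracking error = 0.4167 / 0.7679 = 0.5426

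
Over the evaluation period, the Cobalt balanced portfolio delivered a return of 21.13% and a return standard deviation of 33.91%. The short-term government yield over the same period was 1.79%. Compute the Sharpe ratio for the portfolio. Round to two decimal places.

Sharpe = (Rp − Rf) / σp = (21.13% − 1.79%) / 33.91% = 19.34% / 33.91% = 0.5703

0.57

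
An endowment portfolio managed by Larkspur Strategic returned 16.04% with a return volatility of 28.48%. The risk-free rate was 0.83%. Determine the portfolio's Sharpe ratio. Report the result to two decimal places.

Sharpe = (Rp − Rf) / σp = (16.04% − 0.83%) / 28.48% = 15.21% / 28.48% = 0.5341

0.53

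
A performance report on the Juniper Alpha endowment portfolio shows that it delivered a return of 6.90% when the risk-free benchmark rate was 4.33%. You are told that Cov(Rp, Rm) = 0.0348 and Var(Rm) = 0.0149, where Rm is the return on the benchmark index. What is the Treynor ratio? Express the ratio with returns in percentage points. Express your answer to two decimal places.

β = Cov / Var = 0.0348 / 0.0149 = 2.3356
Treynor = (Rp − Rf) / β = (6.90% − 4.33%) / 2.3356 = 2.57 / 2.3356 = 1.1004

1.10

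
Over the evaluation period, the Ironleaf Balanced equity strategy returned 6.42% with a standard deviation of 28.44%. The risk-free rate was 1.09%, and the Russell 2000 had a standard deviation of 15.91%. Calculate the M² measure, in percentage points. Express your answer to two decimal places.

4.07

Sharpe = (Rp − Rf) / σp = (6.42% − 1.09%) / 28.44% = 0.1874
M² = Rf + Sharpe × σm = 1.09% + 0.1874 × 15.91% = 4.0715%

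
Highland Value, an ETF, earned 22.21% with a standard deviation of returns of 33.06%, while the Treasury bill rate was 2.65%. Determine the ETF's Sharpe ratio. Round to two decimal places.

Sharpe = (Rp − Rf) / σp = (22.21% − 2.65%) / 33.06% = 19.56% / 33.06% = 0.5917

0.59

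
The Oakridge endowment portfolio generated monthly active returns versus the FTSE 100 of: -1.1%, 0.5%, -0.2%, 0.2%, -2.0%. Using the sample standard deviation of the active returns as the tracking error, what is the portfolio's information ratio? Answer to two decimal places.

-0.51

Mean return r̄ = -2.60 / 5 = -0.5200%
Sample σ = √[Σ(r − r̄)² / 4] = √[4.1880 / 4] = √1.0470 = 1.0232%
IR = r̄ / tracking error = -0.5200 / 1.0232 = -0.5082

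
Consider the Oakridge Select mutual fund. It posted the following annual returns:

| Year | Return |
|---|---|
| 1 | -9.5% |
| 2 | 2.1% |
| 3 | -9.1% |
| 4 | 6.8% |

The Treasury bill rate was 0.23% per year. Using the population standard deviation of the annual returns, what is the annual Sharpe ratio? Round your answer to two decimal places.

r̄ = (-9.5 + 2.1 − 9.1 + 6.8) / 4 = -2.4250%
Population σ = √[Σ(r − r̄)² / 4] = √[200.1875 / 4] = √50.0469 = 7.0744%
Sharpe = (r̄ − rf) / σ = (-2.4250 − 0.23) / 7.0744 = -2.6550 / 7.0744 = -0.3753

-0.38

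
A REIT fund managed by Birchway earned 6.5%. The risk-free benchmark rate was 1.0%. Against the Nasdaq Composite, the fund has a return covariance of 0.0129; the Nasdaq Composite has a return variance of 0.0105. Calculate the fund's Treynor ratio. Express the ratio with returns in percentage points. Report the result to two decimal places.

4.48

β = Cov / Var = 0.0129 / 0.0105 = 1.2286
Treynor = (Rp − Rf) / β = (6.5% − 1.0%) / 1.2286 = 5.50 / 1.2286 = 4.4766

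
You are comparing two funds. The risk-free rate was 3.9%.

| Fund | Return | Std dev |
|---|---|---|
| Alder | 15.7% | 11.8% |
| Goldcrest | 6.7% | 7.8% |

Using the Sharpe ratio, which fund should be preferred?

Alder: Sharpe ratio = (15.7% − 3.9%) / 11.8% = 1.000
Goldcrest: Sharpe ratio = (6.7% − 3.9%) / 7.8% = 0.359
Highest: Alder (1.000).

Alder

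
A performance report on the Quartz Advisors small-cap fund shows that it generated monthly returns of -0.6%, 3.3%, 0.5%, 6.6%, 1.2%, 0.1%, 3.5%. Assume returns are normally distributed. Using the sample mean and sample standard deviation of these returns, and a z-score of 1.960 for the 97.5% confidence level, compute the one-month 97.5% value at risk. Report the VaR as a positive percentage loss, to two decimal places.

2.87

r̄ = (-0.6 + 3.3 + 0.5 + 6.6 + 1.2 + 0.1 + 3.5) / 7 = 14.60 / 7 = 2.0857%
Σ(r − r̄)² = 38.3086; sample σ = √(38.3086/6) = 2.5268%
VaR = −(r̄ − z·σ) = −(2.0857 − 1.960 × 2.5268) = −(-2.8668) = 2.8668%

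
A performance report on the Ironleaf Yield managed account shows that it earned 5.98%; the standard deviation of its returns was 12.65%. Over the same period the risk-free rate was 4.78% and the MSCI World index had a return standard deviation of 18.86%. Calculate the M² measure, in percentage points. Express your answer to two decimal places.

6.57

Sharpe = (Rp − Rf) / σp = (5.98% − 4.78%) / 12.65% = 0.0949
M² = Rf + Sharpe × σm = 4.78% + 0.0949 × 18.86% = 6.5698%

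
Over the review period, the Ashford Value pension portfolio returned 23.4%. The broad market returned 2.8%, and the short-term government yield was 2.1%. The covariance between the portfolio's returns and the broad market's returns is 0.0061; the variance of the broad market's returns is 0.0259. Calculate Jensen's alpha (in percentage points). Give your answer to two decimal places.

21.14

β = Cov / Var = 0.0061 / 0.0259 = 0.2355
E[R] = Rf + β(Rm − Rf) = 2.1% + 0.2355 × (2.8% − 2.1%) = 2.2649%
α = Rp − E[R] = 23.4% − 2.2649% = 21.1351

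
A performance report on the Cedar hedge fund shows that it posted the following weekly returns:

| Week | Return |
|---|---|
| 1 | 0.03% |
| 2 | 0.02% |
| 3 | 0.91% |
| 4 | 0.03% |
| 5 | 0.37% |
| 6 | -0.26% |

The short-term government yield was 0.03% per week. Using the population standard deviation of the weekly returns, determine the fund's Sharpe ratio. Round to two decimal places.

0.41

r̄ = (0.03 + 0.02 + 0.91 + 0.03 + 0.37 − 0.26) / 6 = 1.100 / 6 = 0.1833%
Σ(r − r̄)² = (0.03 − 0.1833)² + (0.02 − 0.1833)² + … = 0.8331
population σ = √(0.8331 / 6) = √0.1389 = 0.3727%
Sharpe = (r̄ − rf) / σ = (0.1833 − 0.03) / 0.3727 = 0.1533 / 0.3727 = 0.4113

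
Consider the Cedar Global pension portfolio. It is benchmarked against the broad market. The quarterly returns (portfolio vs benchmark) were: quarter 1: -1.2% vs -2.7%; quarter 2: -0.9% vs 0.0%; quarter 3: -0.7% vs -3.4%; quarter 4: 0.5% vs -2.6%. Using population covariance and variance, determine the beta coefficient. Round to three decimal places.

-0.102

r̄p = -0.5750%,  r̄m = -2.1750%
Cov = Σ(rp − r̄p)(rm − r̄m) / 4 = -0.1706
Var(rm) = Σ(rm − r̄m)² / 4 = 1.6719
β = Cov / Var = -0.1706 / 1.6719 = -0.1020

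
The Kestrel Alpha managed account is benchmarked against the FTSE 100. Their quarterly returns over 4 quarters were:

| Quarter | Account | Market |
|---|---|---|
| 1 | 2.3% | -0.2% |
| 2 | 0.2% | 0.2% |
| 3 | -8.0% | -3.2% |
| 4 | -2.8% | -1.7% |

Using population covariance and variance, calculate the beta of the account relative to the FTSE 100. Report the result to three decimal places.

r̄p = -2.0750%,  r̄m = -1.2250%
Cov = Σ(rp − r̄p)(rm − r̄m) / 4 = 4.9431
Var(rm) = Σ(rm − r̄m)² / 4 = 1.8019
β = Cov / Var = 4.9431 / 1.8019 = 2.7433

2.743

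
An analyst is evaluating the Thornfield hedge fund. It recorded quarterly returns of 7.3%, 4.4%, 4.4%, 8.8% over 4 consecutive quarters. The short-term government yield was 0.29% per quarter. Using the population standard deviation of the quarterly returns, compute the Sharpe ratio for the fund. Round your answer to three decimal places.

r̄ = (7.3 + 4.4 + 4.4 + 8.8) / 4 = 24.90 / 4 = 6.2250%
Population σ = √[Σ(r − r̄)² / 4] = √[14.4475 / 4] = √3.6119 = 1.9005%
Sharpe = (r̄ − rf) / σ = (6.2250 − 0.29) / 1.9005 = 5.9350 / 1.9005 = 3.1229

3.123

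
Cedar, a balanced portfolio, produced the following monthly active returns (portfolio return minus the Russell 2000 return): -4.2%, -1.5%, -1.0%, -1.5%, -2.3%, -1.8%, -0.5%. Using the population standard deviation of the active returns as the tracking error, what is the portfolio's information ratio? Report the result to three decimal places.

-1.658

r̄ = (-4.2 − 1.5 − 1 − 1.5 − 2.3 − 1.8 − 0.5) / 7 = -1.8286%
Σ(r − r̄)² = 8.5143; population σ = √(8.5143/7) = 1.1029%
IR = r̄ / tracking error = -1.8286 / 1.1029 = -1.6580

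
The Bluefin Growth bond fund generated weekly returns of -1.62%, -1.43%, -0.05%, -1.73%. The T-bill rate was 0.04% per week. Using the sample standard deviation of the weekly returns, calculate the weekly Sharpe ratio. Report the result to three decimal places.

r̄ = (-1.62 − 1.43 − 0.05 − 1.73) / 4 = -4.830 / 4 = -1.2075%
Σ(r − r̄)² = 1.8325; sample σ = √(1.8325/3) = 0.7816%
Sharpe = (r̄ − rf) / σ = (-1.2075 − 0.04) / 0.7816 = -1.2475 / 0.7816 = -1.5961

-1.596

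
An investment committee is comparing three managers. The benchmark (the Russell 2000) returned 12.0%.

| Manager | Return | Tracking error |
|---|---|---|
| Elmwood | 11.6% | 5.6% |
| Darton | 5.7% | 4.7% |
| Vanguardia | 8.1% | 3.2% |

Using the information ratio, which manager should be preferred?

Elmwood: IR = (11.6% − 12.0%) / 5.6% = -0.071
Darton: IR = (5.7% − 12.0%) / 4.7% = -1.340
Vanguardia: IR = (8.1% − 12.0%) / 3.2% = -1.219
Highest: Elmwood (-0.071).

Elmwood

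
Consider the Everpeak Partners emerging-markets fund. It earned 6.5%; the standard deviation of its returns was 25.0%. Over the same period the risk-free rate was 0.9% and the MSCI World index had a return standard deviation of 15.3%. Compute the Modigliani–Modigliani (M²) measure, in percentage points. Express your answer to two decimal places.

4.33

Sharpe = (Rp − Rf) / σp = (6.5% − 0.9%) / 25.0% = 0.2240
M² = Rf + Sharpe × σm = 0.9% + 0.2240 × 15.3% = 4.3272%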